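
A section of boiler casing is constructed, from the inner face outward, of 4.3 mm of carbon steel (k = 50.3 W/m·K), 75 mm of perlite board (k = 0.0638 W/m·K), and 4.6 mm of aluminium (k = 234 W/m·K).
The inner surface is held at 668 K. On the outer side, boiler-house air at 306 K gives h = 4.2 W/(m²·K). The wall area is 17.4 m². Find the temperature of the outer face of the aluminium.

T ≈ 367 K

Series thermal resistances:
R_carbon steel = L/(kA) = 0.0043/(50.3×17.4) = 4.913×10^-6 K/W
R_perlite board = L/(kA) = 0.075/(0.0638×17.4) = 0.06756 K/W
R_aluminium = L/(kA) = 0.0046/(234×17.4) = 1.13×10^-6 K/W
R_outer film = 1/(h_o·A) = 1/(4.2×17.4) = 0.01368 K/W
R_total = 0.08125 K/W;  Q = ΔT/R_total = 362/0.08125 = 4455 W
T_interface = T_inner − Q·ΣR(inner→interface) = 668 − 4460×0.06757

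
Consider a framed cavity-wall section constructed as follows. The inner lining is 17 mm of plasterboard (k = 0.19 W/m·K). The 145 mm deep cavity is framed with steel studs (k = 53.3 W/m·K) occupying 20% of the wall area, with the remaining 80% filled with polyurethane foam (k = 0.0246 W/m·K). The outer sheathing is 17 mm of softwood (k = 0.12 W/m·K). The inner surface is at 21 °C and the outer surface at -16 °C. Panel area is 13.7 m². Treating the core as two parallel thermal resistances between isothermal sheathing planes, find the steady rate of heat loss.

Sheathing layers in series; stud and cavity paths in parallel between them.
R_inner = 0.017/(0.19×13.7) = 0.006531 K/W
R_stud  = 0.145/(53.3×0.2×13.7) = 9.929×10^-4 K/W
R_cav   = 0.145/(0.0246×0.8×13.7) = 0.5378 K/W
1/R_core = 1/R_stud + 1/R_cav → R_core = 9.91×10^-4 K/W
R_outer = 0.017/(0.12×13.7) = 0.01034 K/W
R_total = 0.01786 K/W
Q = ΔT/R_total = 37/0.01786

Q ≈ 2070 W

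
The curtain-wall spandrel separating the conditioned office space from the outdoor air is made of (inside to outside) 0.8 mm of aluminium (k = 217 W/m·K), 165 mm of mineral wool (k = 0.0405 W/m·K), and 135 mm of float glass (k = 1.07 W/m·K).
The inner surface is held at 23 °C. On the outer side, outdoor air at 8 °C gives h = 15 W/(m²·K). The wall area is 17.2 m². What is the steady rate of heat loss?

Q ≈ 60.5 W

Thermal resistances in series:
R_aluminium = L/(kA) = 0.0008/(217×17.2) = 2.143×10^-7 K/W
R_mineral wool = L/(kA) = 0.165/(0.0405×17.2) = 0.2369 K/W
R_float glass = L/(kA) = 0.135/(1.07×17.2) = 0.007335 K/W
R_outer film = 1/(h_o·A) = 1/(15×17.2) = 0.003876 K/W
R_total = 0.2481 K/W
Q = ΔT / R_total = 15 / 0.2481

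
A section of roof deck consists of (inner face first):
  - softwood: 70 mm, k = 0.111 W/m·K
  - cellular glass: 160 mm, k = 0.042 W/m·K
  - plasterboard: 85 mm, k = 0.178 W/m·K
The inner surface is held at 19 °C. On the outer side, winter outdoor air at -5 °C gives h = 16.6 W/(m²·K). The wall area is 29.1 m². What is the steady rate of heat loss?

Q ≈ 140 W

Model the wall as resistances in series:
R_softwood = L/(kA) = 0.07/(0.111×29.1) = 0.02167 K/W
R_cellular glass = L/(kA) = 0.16/(0.042×29.1) = 0.1309 K/W
R_plasterboard = L/(kA) = 0.085/(0.178×29.1) = 0.01641 K/W
R_outer film = 1/(h_o·A) = 1/(16.6×29.1) = 0.00207 K/W
R_total = 0.1711 K/W
Q = ΔT / R_total = 24 / 0.1711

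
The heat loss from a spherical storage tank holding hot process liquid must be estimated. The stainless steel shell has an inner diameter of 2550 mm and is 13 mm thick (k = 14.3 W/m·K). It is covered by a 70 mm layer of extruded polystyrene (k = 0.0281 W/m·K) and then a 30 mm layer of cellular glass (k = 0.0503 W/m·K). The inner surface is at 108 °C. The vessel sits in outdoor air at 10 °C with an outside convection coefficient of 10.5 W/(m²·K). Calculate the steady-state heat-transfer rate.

Each spherical layer contributes R = (1/r_i − 1/r_o)/(4πk):
R_stainless steel shell = (1/1.275 − 1/1.288)/(4π×14.3) = 4.405×10^-5 K/W
R_extruded polystyrene = (1/1.288 − 1/1.358)/(4π×0.0281) = 0.1133 K/W
R_cellular glass = (1/1.358 − 1/1.388)/(4π×0.0503) = 0.02518 K/W
R_outer film = 1/(h·4πr_o²) = 1/(10.5×4π×1.388²) = 0.003934 K/W
R_total = 0.1425 K/W
Q = ΔT/R_total = 98/0.1425

Q ≈ 688 W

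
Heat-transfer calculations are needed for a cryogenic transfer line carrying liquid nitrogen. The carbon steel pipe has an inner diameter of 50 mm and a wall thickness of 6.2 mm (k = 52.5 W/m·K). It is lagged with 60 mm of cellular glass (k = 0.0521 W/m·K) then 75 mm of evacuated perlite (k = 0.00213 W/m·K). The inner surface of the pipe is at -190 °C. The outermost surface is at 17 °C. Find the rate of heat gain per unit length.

q′ ≈ 4.3 W/m

Cylindrical conduction, so R = ln(r₂/r₁)/(2πkL) per layer, in series:
R_carbon steel pipe wall = ln(31.2/25)/(2π×52.5×1) = 6.716×10^-4 K/W
R_cellular glass = ln(91.2/31.2)/(2π×0.0521×1) = 3.277 K/W
R_evacuated perlite = ln(166.2/91.2)/(2π×0.00213×1) = 44.84 K/W
R_total = 48.12 K/W
Q = ΔT/R_total = 207/48.12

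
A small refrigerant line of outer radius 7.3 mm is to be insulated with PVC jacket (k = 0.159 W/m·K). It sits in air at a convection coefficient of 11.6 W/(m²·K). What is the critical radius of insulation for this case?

For a cylinder r_cr = k/h = 0.159/11.6
r_cr = 13.7 mm; since the bare radius (7.3 mm) is below r_cr, adding a thin layer of insulation will *increase* heat loss.

r_cr ≈ 13.7 mm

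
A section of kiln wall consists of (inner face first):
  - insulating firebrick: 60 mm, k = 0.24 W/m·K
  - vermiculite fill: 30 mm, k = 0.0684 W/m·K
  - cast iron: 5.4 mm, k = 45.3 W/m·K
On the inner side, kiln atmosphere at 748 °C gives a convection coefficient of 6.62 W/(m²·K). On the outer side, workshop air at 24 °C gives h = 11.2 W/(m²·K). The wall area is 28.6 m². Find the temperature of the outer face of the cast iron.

Using the resistance-network approach (series):
R_inner film = 1/(h_i·A) = 1/(6.62×28.6) = 0.005282 K/W
R_insulating firebrick = L/(kA) = 0.06/(0.24×28.6) = 0.008741 K/W
R_vermiculite fill = L/(kA) = 0.03/(0.0684×28.6) = 0.01534 K/W
R_cast iron = L/(kA) = 0.0054/(45.3×28.6) = 4.168×10^-6 K/W
R_outer film = 1/(h_o·A) = 1/(11.2×28.6) = 0.003122 K/W
R_total = 0.03248 K/W;  Q = ΔT/R_total = 724/0.03248 = 22290 W
T_interface = T_inner − Q·ΣR(inner→interface) = 748 − 22300×0.02936

T ≈ 93.6 °C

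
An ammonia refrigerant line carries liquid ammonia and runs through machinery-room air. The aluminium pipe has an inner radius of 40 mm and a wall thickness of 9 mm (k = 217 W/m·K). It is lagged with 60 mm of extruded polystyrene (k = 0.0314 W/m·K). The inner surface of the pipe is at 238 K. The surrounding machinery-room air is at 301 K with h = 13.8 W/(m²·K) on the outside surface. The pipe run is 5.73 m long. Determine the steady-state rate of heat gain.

Q ≈ 86.8 W

Treating each annulus and film as a series resistance:
R_aluminium pipe wall = ln(49/40)/(2π×217×5.73) = 2.598×10^-5 K/W
R_extruded polystyrene = ln(109/49)/(2π×0.0314×5.73) = 0.7072 K/W
R_outer film = 1/(h_o·2πr_oL) = 1/(13.8×2π×0.109×5.73) = 0.01847 K/W
R_total = 0.7257 K/W
Q = ΔT/R_total = 63/0.7257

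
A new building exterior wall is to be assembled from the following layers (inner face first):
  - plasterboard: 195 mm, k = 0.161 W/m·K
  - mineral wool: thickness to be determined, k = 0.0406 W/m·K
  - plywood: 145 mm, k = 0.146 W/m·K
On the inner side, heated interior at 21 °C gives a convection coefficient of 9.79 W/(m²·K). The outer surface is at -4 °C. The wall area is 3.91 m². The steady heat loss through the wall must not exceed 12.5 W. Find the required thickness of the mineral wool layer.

L ≈ 224 mm

Using the resistance-network approach (series):
R_inner film = 1/(h_i·A) = 1/(9.79×3.91) = 0.02612 K/W
R_plasterboard = L/(kA) = 0.195/(0.161×3.91) = 0.3098 K/W
R_plywood = L/(kA) = 0.145/(0.146×3.91) = 0.254 K/W
Sum of the known resistances R_other = 0.5899 K/W
Required total resistance R_tot = ΔT/Q_allow = 25/12.5 = 2 K/W
R_mineral wool = R_tot − R_other = 1.41 K/W
L = R·k·A = 1.41×0.0406×3.91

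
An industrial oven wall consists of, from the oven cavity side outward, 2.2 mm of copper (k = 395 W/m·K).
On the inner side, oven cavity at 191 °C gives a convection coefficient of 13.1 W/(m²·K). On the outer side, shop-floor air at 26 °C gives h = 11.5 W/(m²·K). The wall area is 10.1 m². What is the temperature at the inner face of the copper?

Thermal resistances in series:
R_inner film = 1/(h_i·A) = 1/(13.1×10.1) = 0.007558 K/W
R_copper = L/(kA) = 0.0022/(395×10.1) = 5.514×10^-7 K/W
R_outer film = 1/(h_o·A) = 1/(11.5×10.1) = 0.00861 K/W
R_total = 0.01617 K/W;  Q = ΔT/R_total = 165/0.01617 = 10210 W
T_interface = T_inner − Q·ΣR(inner→interface) = 191 − 10200×0.007558

T ≈ 114 °C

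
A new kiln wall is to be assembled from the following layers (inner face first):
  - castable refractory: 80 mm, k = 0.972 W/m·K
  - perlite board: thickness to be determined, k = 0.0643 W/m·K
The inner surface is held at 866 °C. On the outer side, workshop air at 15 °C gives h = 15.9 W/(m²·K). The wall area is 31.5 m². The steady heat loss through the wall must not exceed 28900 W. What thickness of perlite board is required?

Treating each layer as a thermal resistance in series:
R_castable refractory = L/(kA) = 0.08/(0.972×31.5) = 0.002613 K/W
R_outer film = 1/(h_o·A) = 1/(15.9×31.5) = 0.001997 K/W
Sum of the known resistances R_other = 0.004609 K/W
Required total resistance R_tot = ΔT/Q_allow = 851/28900 = 0.02945 K/W
R_perlite board = R_tot − R_other = 0.02484 K/W
L = R·k·A = 0.02484×0.0643×31.5

L ≈ 50.3 mm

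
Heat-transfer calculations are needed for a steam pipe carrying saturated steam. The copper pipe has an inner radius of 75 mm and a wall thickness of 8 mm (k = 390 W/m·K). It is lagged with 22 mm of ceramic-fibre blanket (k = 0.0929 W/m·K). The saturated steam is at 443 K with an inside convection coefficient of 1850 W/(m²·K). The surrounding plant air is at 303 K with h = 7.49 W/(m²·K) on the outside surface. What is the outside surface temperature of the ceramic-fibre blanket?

T ≈ 350 K

Treating each annulus and film as a series resistance:
R_inner film = 1/(h_i·2πr₁L) = 1/(1850×2π×0.075×1) = 0.001147 K/W
R_copper pipe wall = ln(83/75)/(2π×390×1) = 4.136×10^-5 K/W
R_ceramic-fibre blanket = ln(105/83)/(2π×0.0929×1) = 0.4028 K/W
R_outer film = 1/(h_o·2πr_oL) = 1/(7.49×2π×0.105×1) = 0.2024 K/W
R_total = 0.6064 K/W
Q = ΔT/R_total = 140/0.6064
Q = 231 W/m
T_interface = T_inner − Q·ΣR(inner→interface) = 443 − 231×0.404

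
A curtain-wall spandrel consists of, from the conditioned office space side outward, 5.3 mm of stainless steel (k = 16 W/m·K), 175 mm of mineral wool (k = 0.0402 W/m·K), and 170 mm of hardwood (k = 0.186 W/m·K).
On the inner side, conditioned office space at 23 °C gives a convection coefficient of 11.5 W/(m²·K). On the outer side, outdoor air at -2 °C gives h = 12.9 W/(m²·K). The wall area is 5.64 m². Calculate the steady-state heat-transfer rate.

Treating each layer as a thermal resistance in series:
R_inner film = 1/(h_i·A) = 1/(11.5×5.64) = 0.01542 K/W
R_stainless steel = L/(kA) = 0.0053/(16×5.64) = 5.873×10^-5 K/W
R_mineral wool = L/(kA) = 0.175/(0.0402×5.64) = 0.7718 K/W
R_hardwood = L/(kA) = 0.17/(0.186×5.64) = 0.1621 K/W
R_outer film = 1/(h_o·A) = 1/(12.9×5.64) = 0.01374 K/W
R_total = 0.9631 K/W
Q = ΔT / R_total = 25 / 0.9631

Q ≈ 26 W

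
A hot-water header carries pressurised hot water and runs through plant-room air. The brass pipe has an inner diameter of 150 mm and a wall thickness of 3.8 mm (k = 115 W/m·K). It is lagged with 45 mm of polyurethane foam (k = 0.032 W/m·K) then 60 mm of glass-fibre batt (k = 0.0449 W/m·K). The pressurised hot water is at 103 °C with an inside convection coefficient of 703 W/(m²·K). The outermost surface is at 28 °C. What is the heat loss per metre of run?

Treating each annulus and film as a series resistance:
R_inner film = 1/(h_i·2πr₁L) = 1/(703×2π×0.075×1) = 0.003019 K/W
R_brass pipe wall = ln(78.8/75)/(2π×115×1) = 6.84×10^-5 K/W
R_polyurethane foam = ln(123.8/78.8)/(2π×0.032×1) = 2.247 K/W
R_glass-fibre batt = ln(183.8/123.8)/(2π×0.0449×1) = 1.401 K/W
R_total = 3.651 K/W
Q = ΔT/R_total = 75/3.651

q′ ≈ 20.5 W/m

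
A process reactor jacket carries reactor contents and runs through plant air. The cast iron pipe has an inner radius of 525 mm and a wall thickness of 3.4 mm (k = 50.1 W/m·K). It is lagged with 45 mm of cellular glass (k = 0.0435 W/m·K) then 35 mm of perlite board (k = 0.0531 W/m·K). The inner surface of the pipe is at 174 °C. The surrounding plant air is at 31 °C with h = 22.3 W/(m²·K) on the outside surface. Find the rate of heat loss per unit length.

q′ ≈ 293 W/m

Per-layer cylindrical resistances, series-summed:
R_cast iron pipe wall = ln(528.4/525)/(2π×50.1×1) = 2.051×10^-5 K/W
R_cellular glass = ln(573.4/528.4)/(2π×0.0435×1) = 0.299 K/W
R_perlite board = ln(608.4/573.4)/(2π×0.0531×1) = 0.1776 K/W
R_outer film = 1/(h_o·2πr_oL) = 1/(22.3×2π×0.6084×1) = 0.01173 K/W
R_total = 0.4884 K/W
Q = ΔT/R_total = 143/0.4884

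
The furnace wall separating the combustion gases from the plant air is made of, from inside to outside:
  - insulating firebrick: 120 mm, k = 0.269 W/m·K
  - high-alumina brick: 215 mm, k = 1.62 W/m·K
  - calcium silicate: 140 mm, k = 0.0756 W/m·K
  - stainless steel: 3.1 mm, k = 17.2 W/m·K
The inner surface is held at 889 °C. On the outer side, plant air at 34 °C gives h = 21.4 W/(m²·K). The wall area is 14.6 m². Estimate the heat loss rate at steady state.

Q ≈ 5040 W

Using the resistance-network approach (series):
R_insulating firebrick = L/(kA) = 0.12/(0.269×14.6) = 0.03055 K/W
R_high-alumina brick = L/(kA) = 0.215/(1.62×14.6) = 0.00909 K/W
R_calcium silicate = L/(kA) = 0.14/(0.0756×14.6) = 0.1268 K/W
R_stainless steel = L/(kA) = 0.0031/(17.2×14.6) = 1.234×10^-5 K/W
R_outer film = 1/(h_o·A) = 1/(21.4×14.6) = 0.003201 K/W
R_total = 0.1697 K/W
Q = ΔT / R_total = 855 / 0.1697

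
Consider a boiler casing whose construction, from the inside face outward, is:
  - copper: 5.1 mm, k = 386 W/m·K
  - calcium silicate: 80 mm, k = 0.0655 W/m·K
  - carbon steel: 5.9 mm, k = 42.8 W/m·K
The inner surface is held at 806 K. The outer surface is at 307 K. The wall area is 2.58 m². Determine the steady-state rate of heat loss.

Q ≈ 1050 W

Thermal resistances in series:
R_copper = L/(kA) = 0.0051/(386×2.58) = 5.121×10^-6 K/W
R_calcium silicate = L/(kA) = 0.08/(0.0655×2.58) = 0.4734 K/W
R_carbon steel = L/(kA) = 0.0059/(42.8×2.58) = 5.343×10^-5 K/W
R_total = 0.4735 K/W
Q = ΔT / R_total = 499 / 0.4735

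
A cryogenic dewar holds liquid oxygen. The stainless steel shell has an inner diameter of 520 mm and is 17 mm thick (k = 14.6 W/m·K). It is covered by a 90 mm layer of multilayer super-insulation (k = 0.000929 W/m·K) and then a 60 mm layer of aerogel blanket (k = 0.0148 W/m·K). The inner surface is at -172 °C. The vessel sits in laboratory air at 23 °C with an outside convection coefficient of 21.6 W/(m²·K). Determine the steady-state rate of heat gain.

Each spherical layer contributes R = (1/r_i − 1/r_o)/(4πk):
R_stainless steel shell = (1/0.26 − 1/0.277)/(4π×14.6) = 0.001287 K/W
R_multilayer super-insulation = (1/0.277 − 1/0.367)/(4π×0.000929) = 75.84 K/W
R_aerogel blanket = (1/0.367 − 1/0.427)/(4π×0.0148) = 2.059 K/W
R_outer film = 1/(h·4πr_o²) = 1/(21.6×4π×0.427²) = 0.02021 K/W
R_total = 77.92 K/W
Q = ΔT/R_total = 195/77.92

Q ≈ 2.5 W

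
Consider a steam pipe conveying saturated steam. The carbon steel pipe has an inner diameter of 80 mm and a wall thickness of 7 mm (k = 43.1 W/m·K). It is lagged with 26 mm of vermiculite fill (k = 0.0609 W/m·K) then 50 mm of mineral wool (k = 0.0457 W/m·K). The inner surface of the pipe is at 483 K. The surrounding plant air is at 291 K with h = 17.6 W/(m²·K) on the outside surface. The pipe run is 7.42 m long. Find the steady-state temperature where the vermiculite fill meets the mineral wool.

For a radial system each layer contributes R = ln(r_out/r_in)/(2πkL); films add R = 1/(hA).
R_carbon steel pipe wall = ln(47/40)/(2π×43.1×7.42) = 8.026×10^-5 K/W
R_vermiculite fill = ln(73/47)/(2π×0.0609×7.42) = 0.1551 K/W
R_mineral wool = ln(123/73)/(2π×0.0457×7.42) = 0.2449 K/W
R_outer film = 1/(h_o·2πr_oL) = 1/(17.6×2π×0.123×7.42) = 0.009908 K/W
R_total = 0.4099 K/W
Q = ΔT/R_total = 192/0.4099
Q = 468 W
T_interface = T_inner − Q·ΣR(inner→interface) = 483 − 468×0.1552

T ≈ 410 K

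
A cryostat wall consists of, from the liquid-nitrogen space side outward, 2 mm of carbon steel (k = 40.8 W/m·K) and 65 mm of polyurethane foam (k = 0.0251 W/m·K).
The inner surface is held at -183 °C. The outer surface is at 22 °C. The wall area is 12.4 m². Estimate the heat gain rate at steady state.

Series thermal resistances:
R_carbon steel = L/(kA) = 0.002/(40.8×12.4) = 3.953×10^-6 K/W
R_polyurethane foam = L/(kA) = 0.065/(0.0251×12.4) = 0.2088 K/W
R_total = 0.2088 K/W
Q = ΔT / R_total = 205 / 0.2088

Q ≈ 982 W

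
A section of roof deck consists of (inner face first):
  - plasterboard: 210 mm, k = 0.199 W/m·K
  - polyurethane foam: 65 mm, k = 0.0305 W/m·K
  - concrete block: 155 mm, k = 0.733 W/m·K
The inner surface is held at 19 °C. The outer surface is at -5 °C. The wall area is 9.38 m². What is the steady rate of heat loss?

Q ≈ 66.3 W

Series thermal resistances:
R_plasterboard = L/(kA) = 0.21/(0.199×9.38) = 0.1125 K/W
R_polyurethane foam = L/(kA) = 0.065/(0.0305×9.38) = 0.2272 K/W
R_concrete block = L/(kA) = 0.155/(0.733×9.38) = 0.02254 K/W
R_total = 0.3622 K/W
Q = ΔT / R_total = 24 / 0.3622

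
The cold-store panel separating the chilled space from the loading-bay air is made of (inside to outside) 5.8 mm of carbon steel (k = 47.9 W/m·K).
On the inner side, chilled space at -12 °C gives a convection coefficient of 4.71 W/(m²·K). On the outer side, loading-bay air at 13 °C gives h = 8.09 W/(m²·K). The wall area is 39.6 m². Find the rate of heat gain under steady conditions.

Q ≈ 2950 W

Series thermal resistances:
R_inner film = 1/(h_i·A) = 1/(4.71×39.6) = 0.005361 K/W
R_carbon steel = L/(kA) = 0.0058/(47.9×39.6) = 3.058×10^-6 K/W
R_outer film = 1/(h_o·A) = 1/(8.09×39.6) = 0.003121 K/W
R_total = 0.008486 K/W
Q = ΔT / R_total = 25 / 0.008486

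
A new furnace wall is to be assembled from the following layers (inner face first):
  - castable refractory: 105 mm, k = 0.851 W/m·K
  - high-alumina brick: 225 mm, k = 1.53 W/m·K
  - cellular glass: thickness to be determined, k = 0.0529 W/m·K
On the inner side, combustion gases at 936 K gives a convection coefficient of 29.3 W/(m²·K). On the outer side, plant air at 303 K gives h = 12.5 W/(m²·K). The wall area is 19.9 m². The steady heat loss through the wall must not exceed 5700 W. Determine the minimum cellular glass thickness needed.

Thermal resistances in series:
R_inner film = 1/(h_i·A) = 1/(29.3×19.9) = 0.001715 K/W
R_castable refractory = L/(kA) = 0.105/(0.851×19.9) = 0.0062 K/W
R_high-alumina brick = L/(kA) = 0.225/(1.53×19.9) = 0.00739 K/W
R_outer film = 1/(h_o·A) = 1/(12.5×19.9) = 0.00402 K/W
Sum of the known resistances R_other = 0.01933 K/W
Required total resistance R_tot = ΔT/Q_allow = 633/5700 = 0.1111 K/W
R_cellular glass = R_tot − R_other = 0.09173 K/W
L = R·k·A = 0.09173×0.0529×19.9

L ≈ 96.6 mm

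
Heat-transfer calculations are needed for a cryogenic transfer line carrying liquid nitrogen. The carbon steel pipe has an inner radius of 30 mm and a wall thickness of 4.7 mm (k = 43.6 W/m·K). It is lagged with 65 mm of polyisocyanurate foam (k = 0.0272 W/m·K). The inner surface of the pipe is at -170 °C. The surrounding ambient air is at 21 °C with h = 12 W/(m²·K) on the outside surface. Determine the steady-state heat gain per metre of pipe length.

Per-layer cylindrical resistances, series-summed:
R_carbon steel pipe wall = ln(34.7/30)/(2π×43.6×1) = 5.313×10^-4 K/W
R_polyisocyanurate foam = ln(99.7/34.7)/(2π×0.0272×1) = 6.176 K/W
R_outer film = 1/(h_o·2πr_oL) = 1/(12×2π×0.0997×1) = 0.133 K/W
R_total = 6.309 K/W
Q = ΔT/R_total = 191/6.309

q′ ≈ 30.3 W/m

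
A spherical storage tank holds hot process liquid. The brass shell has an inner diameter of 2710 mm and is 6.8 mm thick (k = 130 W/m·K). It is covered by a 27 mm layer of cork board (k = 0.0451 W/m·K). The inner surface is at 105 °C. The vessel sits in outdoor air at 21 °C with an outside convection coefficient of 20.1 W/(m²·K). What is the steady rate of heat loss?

Q ≈ 3080 W

Spherical conduction: R = (1/r_in − 1/r_out)/(4πk) per layer; series-sum.
R_brass shell = (1/1.355 − 1/1.3618)/(4π×130) = 2.256×10^-6 K/W
R_cork board = (1/1.3618 − 1/1.3888)/(4π×0.0451) = 0.02519 K/W
R_outer film = 1/(h·4πr_o²) = 1/(20.1×4π×1.3888²) = 0.002053 K/W
R_total = 0.02724 K/W
Q = ΔT/R_total = 84/0.02724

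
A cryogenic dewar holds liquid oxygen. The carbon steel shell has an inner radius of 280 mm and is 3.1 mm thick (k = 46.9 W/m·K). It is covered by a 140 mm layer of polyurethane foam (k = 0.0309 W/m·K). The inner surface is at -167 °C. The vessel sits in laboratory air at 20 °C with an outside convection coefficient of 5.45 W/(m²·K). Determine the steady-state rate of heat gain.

Each spherical layer contributes R = (1/r_i − 1/r_o)/(4πk):
R_carbon steel shell = (1/0.28 − 1/0.2831)/(4π×46.9) = 6.636×10^-5 K/W
R_polyurethane foam = (1/0.2831 − 1/0.4231)/(4π×0.0309) = 3.01 K/W
R_outer film = 1/(h·4πr_o²) = 1/(5.45×4π×0.4231²) = 0.08157 K/W
R_total = 3.092 K/W
Q = ΔT/R_total = 187/3.092

Q ≈ 60.5 W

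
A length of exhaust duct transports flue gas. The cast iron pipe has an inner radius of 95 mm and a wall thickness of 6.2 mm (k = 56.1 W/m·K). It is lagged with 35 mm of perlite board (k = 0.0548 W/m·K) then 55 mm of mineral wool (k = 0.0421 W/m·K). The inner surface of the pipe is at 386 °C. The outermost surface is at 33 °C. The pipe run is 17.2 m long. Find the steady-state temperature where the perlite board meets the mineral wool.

T ≈ 244 °C

Cylindrical conduction, so R = ln(r₂/r₁)/(2πkL) per layer, in series:
R_cast iron pipe wall = ln(101.2/95)/(2π×56.1×17.2) = 1.043×10^-5 K/W
R_perlite board = ln(136.2/101.2)/(2π×0.0548×17.2) = 0.05015 K/W
R_mineral wool = ln(191.2/136.2)/(2π×0.0421×17.2) = 0.07455 K/W
R_total = 0.1247 K/W
Q = ΔT/R_total = 353/0.1247
Q = 2830 W
T_interface = T_inner − Q·ΣR(inner→interface) = 386 − 2830×0.05016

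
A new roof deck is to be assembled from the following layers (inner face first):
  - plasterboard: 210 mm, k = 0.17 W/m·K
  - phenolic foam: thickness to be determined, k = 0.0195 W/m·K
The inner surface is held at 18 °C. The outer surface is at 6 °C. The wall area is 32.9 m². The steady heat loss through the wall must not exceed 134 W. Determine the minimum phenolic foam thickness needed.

Series thermal resistances:
R_plasterboard = L/(kA) = 0.21/(0.17×32.9) = 0.03755 K/W
Sum of the known resistances R_other = 0.03755 K/W
Required total resistance R_tot = ΔT/Q_allow = 12/134 = 0.08955 K/W
R_phenolic foam = R_tot − R_other = 0.05201 K/W
L = R·k·A = 0.05201×0.0195×32.9

L ≈ 33.4 mm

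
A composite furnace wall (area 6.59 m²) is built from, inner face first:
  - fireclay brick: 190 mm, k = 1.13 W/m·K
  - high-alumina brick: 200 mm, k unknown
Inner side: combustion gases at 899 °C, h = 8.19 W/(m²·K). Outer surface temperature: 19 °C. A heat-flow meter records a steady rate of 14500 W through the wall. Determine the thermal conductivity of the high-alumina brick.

Thermal resistances in series:
R_inner film = 1/(h_i·A) = 1/(8.19×6.59) = 0.01853 K/W
R_fireclay brick = L/(kA) = 0.19/(1.13×6.59) = 0.02551 K/W
Sum of known resistances R_other = 0.04404 K/W
Total R = ΔT/Q = 880/14500 = 0.06069 K/W
R_high-alumina brick = R_total − R_other = 0.01665 K/W
k = L/(R·A) = 0.2/(0.01665×6.59)

k ≈ 1.82 W/(m·K)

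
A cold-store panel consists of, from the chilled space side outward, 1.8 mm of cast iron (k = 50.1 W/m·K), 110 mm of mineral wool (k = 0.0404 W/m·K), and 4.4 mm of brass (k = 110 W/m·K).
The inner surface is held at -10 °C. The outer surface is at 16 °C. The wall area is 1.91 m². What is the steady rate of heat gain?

Q ≈ 18.2 W

Series thermal resistances:
R_cast iron = L/(kA) = 0.0018/(50.1×1.91) = 1.881×10^-5 K/W
R_mineral wool = L/(kA) = 0.11/(0.0404×1.91) = 1.426 K/W
R_brass = L/(kA) = 0.0044/(110×1.91) = 2.094×10^-5 K/W
R_total = 1.426 K/W
Q = ΔT / R_total = 26 / 1.426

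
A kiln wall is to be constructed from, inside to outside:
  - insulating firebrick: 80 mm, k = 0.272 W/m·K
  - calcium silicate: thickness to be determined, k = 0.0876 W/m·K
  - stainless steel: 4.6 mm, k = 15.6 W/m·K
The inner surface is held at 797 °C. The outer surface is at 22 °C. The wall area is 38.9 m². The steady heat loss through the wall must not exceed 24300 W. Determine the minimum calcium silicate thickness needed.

L ≈ 82.9 mm

Model the wall as resistances in series:
R_insulating firebrick = L/(kA) = 0.08/(0.272×38.9) = 0.007561 K/W
R_stainless steel = L/(kA) = 0.0046/(15.6×38.9) = 7.58×10^-6 K/W
Sum of the known resistances R_other = 0.007568 K/W
Required total resistance R_tot = ΔT/Q_allow = 775/24300 = 0.03189 K/W
R_calcium silicate = R_tot − R_other = 0.02432 K/W
L = R·k·A = 0.02432×0.0876×38.9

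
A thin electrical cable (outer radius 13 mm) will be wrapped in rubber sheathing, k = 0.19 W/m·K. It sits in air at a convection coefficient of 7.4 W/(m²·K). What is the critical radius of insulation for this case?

For a cylinder r_cr = k/h = 0.19/7.4
r_cr = 25.7 mm; since the bare radius (13 mm) is below r_cr, adding a thin layer of insulation will *increase* heat loss.

r_cr ≈ 25.7 mm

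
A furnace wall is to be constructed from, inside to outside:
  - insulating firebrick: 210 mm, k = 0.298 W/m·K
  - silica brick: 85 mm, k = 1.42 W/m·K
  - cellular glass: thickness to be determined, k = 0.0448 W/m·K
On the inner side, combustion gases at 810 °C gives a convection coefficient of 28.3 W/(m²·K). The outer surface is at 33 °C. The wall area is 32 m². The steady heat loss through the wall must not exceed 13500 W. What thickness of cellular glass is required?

L ≈ 46.7 mm

Model the wall as resistances in series:
R_inner film = 1/(h_i·A) = 1/(28.3×32) = 0.001104 K/W
R_insulating firebrick = L/(kA) = 0.21/(0.298×32) = 0.02202 K/W
R_silica brick = L/(kA) = 0.085/(1.42×32) = 0.001871 K/W
Sum of the known resistances R_other = 0.025 K/W
Required total resistance R_tot = ΔT/Q_allow = 777/13500 = 0.05756 K/W
R_cellular glass = R_tot − R_other = 0.03256 K/W
L = R·k·A = 0.03256×0.0448×32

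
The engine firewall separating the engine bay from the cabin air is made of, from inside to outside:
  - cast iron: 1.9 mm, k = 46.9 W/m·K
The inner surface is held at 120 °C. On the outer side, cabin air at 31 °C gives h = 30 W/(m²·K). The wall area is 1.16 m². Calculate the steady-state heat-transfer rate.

Q ≈ 3090 W

Using the resistance-network approach (series):
R_cast iron = L/(kA) = 0.0019/(46.9×1.16) = 3.492×10^-5 K/W
R_outer film = 1/(h_o·A) = 1/(30×1.16) = 0.02874 K/W
R_total = 0.02877 K/W
Q = ΔT / R_total = 89 / 0.02877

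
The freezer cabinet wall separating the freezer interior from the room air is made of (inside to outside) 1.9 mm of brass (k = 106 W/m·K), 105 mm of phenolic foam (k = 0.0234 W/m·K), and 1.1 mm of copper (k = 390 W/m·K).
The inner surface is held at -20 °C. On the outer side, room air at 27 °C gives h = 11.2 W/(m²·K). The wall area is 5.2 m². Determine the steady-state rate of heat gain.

Q ≈ 53.4 W

Treating each layer as a thermal resistance in series:
R_brass = L/(kA) = 0.0019/(106×5.2) = 3.447×10^-6 K/W
R_phenolic foam = L/(kA) = 0.105/(0.0234×5.2) = 0.8629 K/W
R_copper = L/(kA) = 0.0011/(390×5.2) = 5.424×10^-7 K/W
R_outer film = 1/(h_o·A) = 1/(11.2×5.2) = 0.01717 K/W
R_total = 0.8801 K/W
Q = ΔT / R_total = 47 / 0.8801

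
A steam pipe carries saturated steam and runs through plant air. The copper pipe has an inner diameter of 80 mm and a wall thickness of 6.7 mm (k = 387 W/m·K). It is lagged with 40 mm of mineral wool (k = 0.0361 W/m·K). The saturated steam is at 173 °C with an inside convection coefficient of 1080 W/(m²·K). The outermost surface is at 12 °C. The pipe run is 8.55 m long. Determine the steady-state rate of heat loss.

Cylindrical conduction, so R = ln(r₂/r₁)/(2πkL) per layer, in series:
R_inner film = 1/(h_i·2πr₁L) = 1/(1080×2π×0.04×8.55) = 4.309×10^-4 K/W
R_copper pipe wall = ln(46.7/40)/(2π×387×8.55) = 7.449×10^-6 K/W
R_mineral wool = ln(86.7/46.7)/(2π×0.0361×8.55) = 0.319 K/W
R_total = 0.3195 K/W
Q = ΔT/R_total = 161/0.3195

Q ≈ 504 W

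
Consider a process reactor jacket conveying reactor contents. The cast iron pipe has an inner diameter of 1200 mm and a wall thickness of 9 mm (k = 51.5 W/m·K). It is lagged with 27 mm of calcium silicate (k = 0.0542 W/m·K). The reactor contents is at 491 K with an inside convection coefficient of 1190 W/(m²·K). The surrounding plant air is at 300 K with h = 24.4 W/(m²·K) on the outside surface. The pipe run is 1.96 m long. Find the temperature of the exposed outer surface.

T ≈ 314 K

For a radial system each layer contributes R = ln(r_out/r_in)/(2πkL); films add R = 1/(hA).
R_inner film = 1/(h_i·2πr₁L) = 1/(1190×2π×0.6×1.96) = 1.137×10^-4 K/W
R_cast iron pipe wall = ln(609/600)/(2π×51.5×1.96) = 2.348×10^-5 K/W
R_calcium silicate = ln(636/609)/(2π×0.0542×1.96) = 0.06499 K/W
R_outer film = 1/(h_o·2πr_oL) = 1/(24.4×2π×0.636×1.96) = 0.005233 K/W
R_total = 0.07036 K/W
Q = ΔT/R_total = 191/0.07036
Q = 2710 W
T_interface = T_inner − Q·ΣR(inner→interface) = 491 − 2710×0.06513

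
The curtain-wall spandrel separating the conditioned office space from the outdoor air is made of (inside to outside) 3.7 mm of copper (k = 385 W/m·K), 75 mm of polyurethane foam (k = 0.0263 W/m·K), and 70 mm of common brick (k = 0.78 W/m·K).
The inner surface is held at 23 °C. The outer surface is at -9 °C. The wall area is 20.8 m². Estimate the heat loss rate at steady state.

Series thermal resistances:
R_copper = L/(kA) = 0.0037/(385×20.8) = 4.62×10^-7 K/W
R_polyurethane foam = L/(kA) = 0.075/(0.0263×20.8) = 0.1371 K/W
R_common brick = L/(kA) = 0.07/(0.78×20.8) = 0.004315 K/W
R_total = 0.1414 K/W
Q = ΔT / R_total = 32 / 0.1414

Q ≈ 226 W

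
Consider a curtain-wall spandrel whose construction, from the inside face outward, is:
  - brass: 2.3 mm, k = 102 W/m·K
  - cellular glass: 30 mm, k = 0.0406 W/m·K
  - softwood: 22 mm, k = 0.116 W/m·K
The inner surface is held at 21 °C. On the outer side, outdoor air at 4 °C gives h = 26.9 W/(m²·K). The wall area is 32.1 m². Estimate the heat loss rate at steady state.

Q ≈ 565 W

Model the wall as resistances in series:
R_brass = L/(kA) = 0.0023/(102×32.1) = 7.025×10^-7 K/W
R_cellular glass = L/(kA) = 0.03/(0.0406×32.1) = 0.02302 K/W
R_softwood = L/(kA) = 0.022/(0.116×32.1) = 0.005908 K/W
R_outer film = 1/(h_o·A) = 1/(26.9×32.1) = 0.001158 K/W
R_total = 0.03009 K/W
Q = ΔT / R_total = 17 / 0.03009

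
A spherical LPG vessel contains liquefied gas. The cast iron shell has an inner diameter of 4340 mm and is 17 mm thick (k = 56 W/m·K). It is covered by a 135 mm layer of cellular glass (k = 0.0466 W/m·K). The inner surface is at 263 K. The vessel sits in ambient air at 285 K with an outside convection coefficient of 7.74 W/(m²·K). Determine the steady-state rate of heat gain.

Q ≈ 465 W

Each spherical layer contributes R = (1/r_i − 1/r_o)/(4πk):
R_cast iron shell = (1/2.17 − 1/2.187)/(4π×56) = 5.09×10^-6 K/W
R_cellular glass = (1/2.187 − 1/2.322)/(4π×0.0466) = 0.0454 K/W
R_outer film = 1/(h·4πr_o²) = 1/(7.74×4π×2.322²) = 0.001907 K/W
R_total = 0.04731 K/W
Q = ΔT/R_total = 22/0.04731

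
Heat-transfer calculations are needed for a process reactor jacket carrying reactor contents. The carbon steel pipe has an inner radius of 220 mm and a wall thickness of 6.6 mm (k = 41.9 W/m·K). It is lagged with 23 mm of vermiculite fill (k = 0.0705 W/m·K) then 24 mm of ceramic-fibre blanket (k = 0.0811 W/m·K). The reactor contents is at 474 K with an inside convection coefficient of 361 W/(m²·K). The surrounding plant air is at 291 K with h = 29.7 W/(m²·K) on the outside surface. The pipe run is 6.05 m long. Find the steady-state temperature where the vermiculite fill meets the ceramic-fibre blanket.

Treating each annulus and film as a series resistance:
R_inner film = 1/(h_i·2πr₁L) = 1/(361×2π×0.22×6.05) = 3.312×10^-4 K/W
R_carbon steel pipe wall = ln(226.6/220)/(2π×41.9×6.05) = 1.856×10^-5 K/W
R_vermiculite fill = ln(249.6/226.6)/(2π×0.0705×6.05) = 0.03607 K/W
R_ceramic-fibre blanket = ln(273.6/249.6)/(2π×0.0811×6.05) = 0.02978 K/W
R_outer film = 1/(h_o·2πr_oL) = 1/(29.7×2π×0.2736×6.05) = 0.003237 K/W
R_total = 0.06944 K/W
Q = ΔT/R_total = 183/0.06944
Q = 2640 W
T_interface = T_inner − Q·ΣR(inner→interface) = 474 − 2640×0.03642

T ≈ 378 K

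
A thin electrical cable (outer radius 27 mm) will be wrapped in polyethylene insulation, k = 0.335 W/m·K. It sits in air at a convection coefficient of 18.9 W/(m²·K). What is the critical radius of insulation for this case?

r_cr ≈ 17.7 mm

For a cylinder r_cr = k/h = 0.335/18.9
r_cr = 17.7 mm; since the bare radius (27 mm) is above r_cr, any added insulation will reduce heat loss.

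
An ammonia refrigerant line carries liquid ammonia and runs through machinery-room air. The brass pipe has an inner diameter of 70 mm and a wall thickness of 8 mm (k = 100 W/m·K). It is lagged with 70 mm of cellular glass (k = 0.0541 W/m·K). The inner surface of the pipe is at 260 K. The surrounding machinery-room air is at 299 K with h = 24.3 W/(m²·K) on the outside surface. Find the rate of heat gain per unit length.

For a radial system each layer contributes R = ln(r_out/r_in)/(2πkL); films add R = 1/(hA).
R_brass pipe wall = ln(43/35)/(2π×100×1) = 3.276×10^-4 K/W
R_cellular glass = ln(113/43)/(2π×0.0541×1) = 2.842 K/W
R_outer film = 1/(h_o·2πr_oL) = 1/(24.3×2π×0.113×1) = 0.05796 K/W
R_total = 2.901 K/W
Q = ΔT/R_total = 39/2.901

q′ ≈ 13.4 W/m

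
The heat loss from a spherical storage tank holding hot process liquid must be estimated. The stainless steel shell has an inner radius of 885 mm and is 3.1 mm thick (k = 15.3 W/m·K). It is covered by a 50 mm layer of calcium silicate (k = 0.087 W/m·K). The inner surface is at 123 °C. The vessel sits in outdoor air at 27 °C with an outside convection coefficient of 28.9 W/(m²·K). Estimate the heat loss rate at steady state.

Spherical conduction: R = (1/r_in − 1/r_out)/(4πk) per layer; series-sum.
R_stainless steel shell = (1/0.885 − 1/0.8881)/(4π×15.3) = 2.051×10^-5 K/W
R_calcium silicate = (1/0.8881 − 1/0.9381)/(4π×0.087) = 0.05489 K/W
R_outer film = 1/(h·4πr_o²) = 1/(28.9×4π×0.9381²) = 0.003129 K/W
R_total = 0.05804 K/W
Q = ΔT/R_total = 96/0.05804

Q ≈ 1650 W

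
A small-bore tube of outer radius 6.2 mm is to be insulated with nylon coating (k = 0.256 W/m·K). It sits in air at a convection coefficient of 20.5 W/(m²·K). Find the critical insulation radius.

For a cylinder r_cr = k/h = 0.256/20.5
r_cr = 12.5 mm; since the bare radius (6.2 mm) is below r_cr, adding a thin layer of insulation will *increase* heat loss.

r_cr ≈ 12.5 mm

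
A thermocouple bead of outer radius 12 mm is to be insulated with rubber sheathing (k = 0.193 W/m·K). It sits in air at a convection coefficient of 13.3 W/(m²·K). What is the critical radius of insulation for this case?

For a sphere r_cr = 2k/h = 2×0.193/13.3
r_cr = 29 mm; since the bare radius (12 mm) is below r_cr, adding a thin layer of insulation will *increase* heat loss.

r_cr ≈ 29 mm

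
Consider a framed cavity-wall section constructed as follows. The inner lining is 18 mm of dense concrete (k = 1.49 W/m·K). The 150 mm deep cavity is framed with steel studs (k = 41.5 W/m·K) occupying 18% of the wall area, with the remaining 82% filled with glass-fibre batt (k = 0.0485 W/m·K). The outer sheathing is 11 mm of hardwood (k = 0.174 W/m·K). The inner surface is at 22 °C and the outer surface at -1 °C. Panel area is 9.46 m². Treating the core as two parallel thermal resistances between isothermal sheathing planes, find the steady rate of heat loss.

Sheathing layers in series; stud and cavity paths in parallel between them.
R_inner = 0.018/(1.49×9.46) = 0.001277 K/W
R_stud  = 0.15/(41.5×0.18×9.46) = 0.002123 K/W
R_cav   = 0.15/(0.0485×0.82×9.46) = 0.3987 K/W
1/R_core = 1/R_stud + 1/R_cav → R_core = 0.002111 K/W
R_outer = 0.011/(0.174×9.46) = 0.006683 K/W
R_total = 0.01007 K/W
Q = ΔT/R_total = 23/0.01007

Q ≈ 2280 W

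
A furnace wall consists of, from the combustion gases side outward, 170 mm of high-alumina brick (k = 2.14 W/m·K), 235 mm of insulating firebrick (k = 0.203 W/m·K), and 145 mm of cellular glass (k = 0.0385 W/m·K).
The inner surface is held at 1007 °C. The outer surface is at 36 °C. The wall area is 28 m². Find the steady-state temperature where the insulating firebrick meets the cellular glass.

T ≈ 767 °C

Treating each layer as a thermal resistance in series:
R_high-alumina brick = L/(kA) = 0.17/(2.14×28) = 0.002837 K/W
R_insulating firebrick = L/(kA) = 0.235/(0.203×28) = 0.04134 K/W
R_cellular glass = L/(kA) = 0.145/(0.0385×28) = 0.1345 K/W
R_total = 0.1787 K/W;  Q = ΔT/R_total = 971/0.1787 = 5434 W
T_interface = T_inner − Q·ΣR(inner→interface) = 1007 − 5430×0.04418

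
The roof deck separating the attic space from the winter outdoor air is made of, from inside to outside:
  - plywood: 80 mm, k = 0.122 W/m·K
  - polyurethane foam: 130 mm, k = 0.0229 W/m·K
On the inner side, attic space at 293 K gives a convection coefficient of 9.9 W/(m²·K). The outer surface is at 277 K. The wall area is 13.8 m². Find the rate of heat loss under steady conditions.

Model the wall as resistances in series:
R_inner film = 1/(h_i·A) = 1/(9.9×13.8) = 0.00732 K/W
R_plywood = L/(kA) = 0.08/(0.122×13.8) = 0.04752 K/W
R_polyurethane foam = L/(kA) = 0.13/(0.0229×13.8) = 0.4114 K/W
R_total = 0.4662 K/W
Q = ΔT / R_total = 16 / 0.4662

Q ≈ 34.3 W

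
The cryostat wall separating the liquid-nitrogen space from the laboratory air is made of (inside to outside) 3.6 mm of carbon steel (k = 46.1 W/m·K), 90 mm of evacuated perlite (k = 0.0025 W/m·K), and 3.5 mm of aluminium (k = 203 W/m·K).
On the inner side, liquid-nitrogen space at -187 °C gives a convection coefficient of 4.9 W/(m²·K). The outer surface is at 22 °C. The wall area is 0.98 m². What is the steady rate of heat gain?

Q ≈ 5.66 W

Series thermal resistances:
R_inner film = 1/(h_i·A) = 1/(4.9×0.98) = 0.2082 K/W
R_carbon steel = L/(kA) = 0.0036/(46.1×0.98) = 7.968×10^-5 K/W
R_evacuated perlite = L/(kA) = 0.09/(0.0025×0.98) = 36.73 K/W
R_aluminium = L/(kA) = 0.0035/(203×0.98) = 1.759×10^-5 K/W
R_total = 36.94 K/W
Q = ΔT / R_total = 209 / 36.94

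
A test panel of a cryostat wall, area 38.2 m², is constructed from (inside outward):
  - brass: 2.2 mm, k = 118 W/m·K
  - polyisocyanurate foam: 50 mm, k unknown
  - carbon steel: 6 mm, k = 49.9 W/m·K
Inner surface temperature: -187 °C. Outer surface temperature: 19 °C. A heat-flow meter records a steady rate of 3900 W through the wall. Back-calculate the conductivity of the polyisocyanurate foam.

Model the wall as resistances in series:
R_brass = L/(kA) = 0.0022/(118×38.2) = 4.881×10^-7 K/W
R_carbon steel = L/(kA) = 0.006/(49.9×38.2) = 3.148×10^-6 K/W
Sum of known resistances R_other = 3.636×10^-6 K/W
Total R = ΔT/Q = 206/3900 = 0.05282 K/W
R_polyisocyanurate foam = R_total − R_other = 0.05282 K/W
k = L/(R·A) = 0.05/(0.05282×38.2)

k ≈ 0.0248 W/(m·K)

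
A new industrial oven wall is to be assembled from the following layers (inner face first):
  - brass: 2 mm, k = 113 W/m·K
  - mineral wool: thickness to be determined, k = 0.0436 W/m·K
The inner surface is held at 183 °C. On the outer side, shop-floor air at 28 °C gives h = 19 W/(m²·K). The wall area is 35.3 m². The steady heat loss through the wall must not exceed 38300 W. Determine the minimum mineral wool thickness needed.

Model the wall as resistances in series:
R_brass = L/(kA) = 0.002/(113×35.3) = 5.014×10^-7 K/W
R_outer film = 1/(h_o·A) = 1/(19×35.3) = 0.001491 K/W
Sum of the known resistances R_other = 0.001491 K/W
Required total resistance R_tot = ΔT/Q_allow = 155/38300 = 0.004047 K/W
R_mineral wool = R_tot − R_other = 0.002556 K/W
L = R·k·A = 0.002556×0.0436×35.3

L ≈ 3.93 mm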